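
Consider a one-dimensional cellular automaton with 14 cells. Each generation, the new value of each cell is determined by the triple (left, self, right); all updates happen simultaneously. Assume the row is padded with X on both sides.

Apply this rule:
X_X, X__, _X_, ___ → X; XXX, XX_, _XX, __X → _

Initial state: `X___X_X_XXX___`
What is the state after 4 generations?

XXX____XX___X_

generation 1: _XX_XXXX___XX_
generation 2: X__X____XX___X
generation 3: _X_XXXX___XX__
generation 4: XXX____XX___X_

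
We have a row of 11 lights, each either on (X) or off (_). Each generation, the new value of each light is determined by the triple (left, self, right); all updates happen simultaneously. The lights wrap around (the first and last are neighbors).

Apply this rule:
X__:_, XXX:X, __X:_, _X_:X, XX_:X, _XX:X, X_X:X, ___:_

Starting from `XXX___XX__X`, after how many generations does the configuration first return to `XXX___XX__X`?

1

XXX___XX__X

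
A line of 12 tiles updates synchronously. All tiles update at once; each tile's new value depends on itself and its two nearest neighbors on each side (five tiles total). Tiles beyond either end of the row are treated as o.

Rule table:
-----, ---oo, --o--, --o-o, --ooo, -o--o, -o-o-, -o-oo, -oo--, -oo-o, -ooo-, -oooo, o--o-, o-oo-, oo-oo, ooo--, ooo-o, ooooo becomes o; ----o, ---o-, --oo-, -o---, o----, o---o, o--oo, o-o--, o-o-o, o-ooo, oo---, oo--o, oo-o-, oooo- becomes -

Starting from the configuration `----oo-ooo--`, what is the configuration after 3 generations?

--oooooo-o--

---o-oo-oo--
---ooooooo--
--oooooo-o--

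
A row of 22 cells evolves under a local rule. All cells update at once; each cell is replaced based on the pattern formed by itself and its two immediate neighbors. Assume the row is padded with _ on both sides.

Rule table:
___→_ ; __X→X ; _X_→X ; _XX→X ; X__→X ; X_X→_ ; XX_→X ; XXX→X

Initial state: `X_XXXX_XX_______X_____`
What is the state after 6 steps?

X_XXXX_XXXXX_XXXXXXXXX

X_XXXX_XXX_____XXX____
X_XXXX_XXXX___XXXXX___
X_XXXX_XXXXX_XXXXXXX__
X_XXXX_XXXXX_XXXXXXXX_
X_XXXX_XXXXX_XXXXXXXXX
X_XXXX_XXXXX_XXXXXXXXX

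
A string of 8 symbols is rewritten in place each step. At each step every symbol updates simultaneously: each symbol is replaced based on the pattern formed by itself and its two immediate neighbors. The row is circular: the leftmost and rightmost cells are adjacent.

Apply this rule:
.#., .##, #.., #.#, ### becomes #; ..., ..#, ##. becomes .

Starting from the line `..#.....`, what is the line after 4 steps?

..###.#.

..##....
..#.#...
..####..
..###.#.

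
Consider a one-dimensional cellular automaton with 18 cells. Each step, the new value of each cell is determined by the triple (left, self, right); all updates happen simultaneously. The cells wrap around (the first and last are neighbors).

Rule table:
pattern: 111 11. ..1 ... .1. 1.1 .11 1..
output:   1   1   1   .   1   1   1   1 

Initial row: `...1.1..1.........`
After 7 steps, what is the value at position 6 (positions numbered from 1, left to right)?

1

..11111111........
.1111111111.......
111111111111......
1111111111111....1
11111111111111..11
111111111111111111
111111111111111111
position 6 holds 1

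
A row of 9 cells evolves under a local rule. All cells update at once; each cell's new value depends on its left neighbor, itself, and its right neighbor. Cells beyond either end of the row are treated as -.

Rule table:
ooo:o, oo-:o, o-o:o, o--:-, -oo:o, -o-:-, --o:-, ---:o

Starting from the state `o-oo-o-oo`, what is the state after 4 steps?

-oooooooo

-oooo-ooo
-oooooooo
-oooooooo  (fixed point — unchanged through step 4)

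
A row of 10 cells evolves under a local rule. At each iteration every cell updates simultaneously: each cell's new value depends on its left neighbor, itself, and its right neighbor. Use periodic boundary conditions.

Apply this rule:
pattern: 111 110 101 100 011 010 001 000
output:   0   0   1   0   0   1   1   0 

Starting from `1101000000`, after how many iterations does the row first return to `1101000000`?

10

iteration 1: 0011000001
iteration 2: 0100000011
iteration 3: 1100000100
iteration 4: 0000001101
iteration 5: 0000010011
iteration 6: 0000110100
iteration 7: 0001001100
iteration 8: 0011010000
iteration 9: 0100110000
iteration 10: 1101000000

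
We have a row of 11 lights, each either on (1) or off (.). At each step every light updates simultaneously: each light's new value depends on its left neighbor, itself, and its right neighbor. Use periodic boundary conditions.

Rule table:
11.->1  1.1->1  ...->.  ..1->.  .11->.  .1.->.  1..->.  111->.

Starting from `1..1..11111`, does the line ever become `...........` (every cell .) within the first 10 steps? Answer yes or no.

step 1: 1..........
step 2: ...........
all cells are . at step 2

yes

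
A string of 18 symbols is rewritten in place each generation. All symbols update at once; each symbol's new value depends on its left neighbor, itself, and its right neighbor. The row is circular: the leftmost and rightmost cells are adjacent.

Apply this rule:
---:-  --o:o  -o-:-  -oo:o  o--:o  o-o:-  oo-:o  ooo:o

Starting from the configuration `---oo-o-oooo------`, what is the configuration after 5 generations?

oooooo-ooooooooo-o

--ooo---ooooo-----
-ooooo-ooooooo----
oooooo-oooooooo---
oooooo-ooooooooo-o
oooooo-ooooooooo-o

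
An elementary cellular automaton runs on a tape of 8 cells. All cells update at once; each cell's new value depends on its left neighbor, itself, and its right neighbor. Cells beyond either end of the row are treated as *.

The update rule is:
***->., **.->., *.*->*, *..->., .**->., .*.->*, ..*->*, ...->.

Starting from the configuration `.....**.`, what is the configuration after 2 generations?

...**.*.

....*..*
...**.*.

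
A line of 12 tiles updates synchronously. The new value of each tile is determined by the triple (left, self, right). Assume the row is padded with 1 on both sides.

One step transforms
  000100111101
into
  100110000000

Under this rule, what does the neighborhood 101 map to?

0

At position 10 the neighborhood is 101; the next row has 0 there.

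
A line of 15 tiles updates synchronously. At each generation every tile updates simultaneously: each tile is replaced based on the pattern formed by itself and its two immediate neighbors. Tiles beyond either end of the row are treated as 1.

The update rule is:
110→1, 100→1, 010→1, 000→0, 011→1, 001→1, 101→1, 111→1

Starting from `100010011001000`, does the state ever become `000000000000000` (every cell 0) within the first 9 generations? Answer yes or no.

110111111111101
111111111111111
111111111111111  (fixed point — unchanged through generation 9)
generation 9 is 111111111111111, still not uniform 0

no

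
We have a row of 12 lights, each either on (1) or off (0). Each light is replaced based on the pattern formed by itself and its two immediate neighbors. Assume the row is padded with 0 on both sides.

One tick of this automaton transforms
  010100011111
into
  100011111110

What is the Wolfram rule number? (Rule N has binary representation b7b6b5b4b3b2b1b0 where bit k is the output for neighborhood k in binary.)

155

position 8: 111 → 1  (bit 7 = 1)
position 11: 110 → 0  (bit 6 = 0)
position 2: 101 → 0  (bit 5 = 0)
position 4: 100 → 1  (bit 4 = 1)
position 7: 011 → 1  (bit 3 = 1)
position 1: 010 → 0  (bit 2 = 0)
position 0: 001 → 1  (bit 1 = 1)
position 5: 000 → 1  (bit 0 = 1)
bits b7..b0 = 10011011 = 155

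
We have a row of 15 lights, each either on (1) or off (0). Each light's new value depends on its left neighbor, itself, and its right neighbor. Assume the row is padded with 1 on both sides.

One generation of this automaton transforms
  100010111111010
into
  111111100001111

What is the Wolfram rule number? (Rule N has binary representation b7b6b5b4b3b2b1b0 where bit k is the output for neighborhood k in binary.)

position 7: 111 → 0  (bit 7 = 0)
position 0: 110 → 1  (bit 6 = 1)
position 5: 101 → 1  (bit 5 = 1)
position 1: 100 → 1  (bit 4 = 1)
position 6: 011 → 1  (bit 3 = 1)
position 4: 010 → 1  (bit 2 = 1)
position 3: 001 → 1  (bit 1 = 1)
position 2: 000 → 1  (bit 0 = 1)
bits b7..b0 = 01111111 = 127

127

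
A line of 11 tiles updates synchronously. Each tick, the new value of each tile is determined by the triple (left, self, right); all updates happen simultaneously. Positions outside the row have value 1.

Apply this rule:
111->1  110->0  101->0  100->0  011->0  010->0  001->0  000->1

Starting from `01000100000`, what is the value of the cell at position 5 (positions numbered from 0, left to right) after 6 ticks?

00010001110
01000100100
00010000000
01000111110
00010011100
01000001000
position 5 holds 0

0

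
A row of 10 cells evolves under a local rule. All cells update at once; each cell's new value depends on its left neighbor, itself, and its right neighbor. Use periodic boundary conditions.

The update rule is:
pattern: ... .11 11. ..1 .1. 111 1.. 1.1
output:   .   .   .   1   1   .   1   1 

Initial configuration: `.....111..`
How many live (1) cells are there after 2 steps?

6

step 1: ....1...1.
step 2: ...111.111
count of 1: 6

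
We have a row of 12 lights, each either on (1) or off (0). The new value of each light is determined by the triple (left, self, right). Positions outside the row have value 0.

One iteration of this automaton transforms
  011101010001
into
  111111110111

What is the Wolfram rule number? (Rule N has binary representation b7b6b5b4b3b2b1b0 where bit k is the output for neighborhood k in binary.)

position 2: 111 → 1  (bit 7 = 1)
position 3: 110 → 1  (bit 6 = 1)
position 4: 101 → 1  (bit 5 = 1)
position 8: 100 → 0  (bit 4 = 0)
position 1: 011 → 1  (bit 3 = 1)
position 5: 010 → 1  (bit 2 = 1)
position 0: 001 → 1  (bit 1 = 1)
position 9: 000 → 1  (bit 0 = 1)
bits b7..b0 = 11101111 = 239

239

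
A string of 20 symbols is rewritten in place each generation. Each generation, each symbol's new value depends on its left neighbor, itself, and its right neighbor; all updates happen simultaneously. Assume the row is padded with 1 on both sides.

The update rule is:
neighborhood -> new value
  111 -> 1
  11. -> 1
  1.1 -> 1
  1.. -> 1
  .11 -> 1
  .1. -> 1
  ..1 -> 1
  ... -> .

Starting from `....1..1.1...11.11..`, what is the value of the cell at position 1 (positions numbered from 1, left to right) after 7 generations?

1

1..11111111.11111111
11111111111111111111
11111111111111111111  (fixed point — unchanged through generation 7)
position 1 holds 1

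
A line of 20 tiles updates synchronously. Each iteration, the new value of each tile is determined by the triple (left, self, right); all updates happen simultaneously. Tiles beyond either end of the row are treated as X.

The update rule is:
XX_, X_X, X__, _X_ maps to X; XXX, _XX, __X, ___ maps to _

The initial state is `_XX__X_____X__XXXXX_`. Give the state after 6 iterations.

X_XX_XX____XX_____XX
XX_XX_XX____XX______
_XX_XX_XX____XX_____
X_XX_XX_XX____XX____
XX_XX_XX_XX____XX___
_XX_XX_XX_XX____XX__

_XX_XX_XX_XX____XX__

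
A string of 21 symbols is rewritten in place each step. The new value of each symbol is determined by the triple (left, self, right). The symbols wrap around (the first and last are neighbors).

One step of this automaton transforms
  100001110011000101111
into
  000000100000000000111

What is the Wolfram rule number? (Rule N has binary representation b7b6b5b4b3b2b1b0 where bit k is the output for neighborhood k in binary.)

position 6: 111 → 1  (bit 7 = 1)
position 0: 110 → 0  (bit 6 = 0)
position 16: 101 → 0  (bit 5 = 0)
position 1: 100 → 0  (bit 4 = 0)
position 5: 011 → 0  (bit 3 = 0)
position 15: 010 → 0  (bit 2 = 0)
position 4: 001 → 0  (bit 1 = 0)
position 2: 000 → 0  (bit 0 = 0)
bits b7..b0 = 10000000 = 128

128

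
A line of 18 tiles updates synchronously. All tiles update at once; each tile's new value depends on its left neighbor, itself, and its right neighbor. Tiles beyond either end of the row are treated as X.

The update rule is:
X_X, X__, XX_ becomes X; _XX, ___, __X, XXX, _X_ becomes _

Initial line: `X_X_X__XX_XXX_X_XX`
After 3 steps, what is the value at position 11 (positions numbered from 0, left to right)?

step 1: XX_X_X__XX__XX_X__
step 2: _XX_X_X__XX__XX_X_
step 3: X_XX_X_X__XX__XX_X
position 11 holds X

X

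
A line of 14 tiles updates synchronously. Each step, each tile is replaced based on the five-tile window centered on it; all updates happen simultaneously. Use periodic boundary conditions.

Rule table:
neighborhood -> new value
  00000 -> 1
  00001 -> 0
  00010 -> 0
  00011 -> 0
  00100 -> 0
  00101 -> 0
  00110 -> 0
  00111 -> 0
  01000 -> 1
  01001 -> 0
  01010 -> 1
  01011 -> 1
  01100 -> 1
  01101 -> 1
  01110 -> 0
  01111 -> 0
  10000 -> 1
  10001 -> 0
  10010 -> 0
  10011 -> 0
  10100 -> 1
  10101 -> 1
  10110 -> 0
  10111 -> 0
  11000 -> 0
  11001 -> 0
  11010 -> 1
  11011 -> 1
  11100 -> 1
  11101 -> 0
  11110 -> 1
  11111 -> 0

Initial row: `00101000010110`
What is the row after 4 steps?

00011110001010
10000110000111
10100010100001
11110001111000

11110001111000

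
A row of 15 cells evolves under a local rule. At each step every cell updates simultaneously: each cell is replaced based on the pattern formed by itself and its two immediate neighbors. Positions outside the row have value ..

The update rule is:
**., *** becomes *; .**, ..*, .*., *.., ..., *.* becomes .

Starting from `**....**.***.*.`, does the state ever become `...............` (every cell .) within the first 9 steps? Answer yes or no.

step 1: .*.....*..**...
step 2: ...........*...
step 3: ...............
all cells are . at step 3

yes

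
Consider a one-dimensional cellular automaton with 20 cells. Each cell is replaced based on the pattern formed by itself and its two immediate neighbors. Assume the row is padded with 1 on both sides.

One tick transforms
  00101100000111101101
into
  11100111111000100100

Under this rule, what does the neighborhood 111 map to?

At position 12 the neighborhood is 111; the next row has 0 there.

0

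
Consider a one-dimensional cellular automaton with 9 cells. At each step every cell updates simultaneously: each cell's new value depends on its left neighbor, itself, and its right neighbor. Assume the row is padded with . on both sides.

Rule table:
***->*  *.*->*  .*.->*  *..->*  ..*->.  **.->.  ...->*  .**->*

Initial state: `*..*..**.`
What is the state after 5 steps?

*.****.**

step 1: **.**.*.*
step 2: *.**.****
step 3: ***.****.
step 4: **.****.*
step 5: *.****.**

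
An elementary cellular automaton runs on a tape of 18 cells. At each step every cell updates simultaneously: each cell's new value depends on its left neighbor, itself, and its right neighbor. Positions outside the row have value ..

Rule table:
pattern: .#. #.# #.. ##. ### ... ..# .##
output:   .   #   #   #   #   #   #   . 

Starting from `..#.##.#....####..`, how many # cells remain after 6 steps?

11

##.#.##.####.#####
.##.#.##.####.####
#.##.#.##.####.###
.#.##.#.##.####.##
#.#.##.#.##.####.#
.#.#.##.#.##.####.
count of #: 11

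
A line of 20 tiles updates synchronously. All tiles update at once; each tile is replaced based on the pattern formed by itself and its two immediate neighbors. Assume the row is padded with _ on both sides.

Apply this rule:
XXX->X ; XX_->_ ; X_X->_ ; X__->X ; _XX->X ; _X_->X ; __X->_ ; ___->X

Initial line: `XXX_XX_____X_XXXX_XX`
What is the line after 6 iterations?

X_X_X_X__X_X_XX_X_XX

iteration 1: XX__X_XXXX_X_XXX__X_
iteration 2: X_X_X_XXX__X_XX_X_XX
iteration 3: X_X_X_XX_X_X_X__X_X_
iteration 4: X_X_X_X__X_X_XX_X_XX
iteration 5: X_X_X_XX_X_X_X__X_X_  (repeats iteration 3; period 2)
iteration 6: X_X_X_X__X_X_XX_X_XX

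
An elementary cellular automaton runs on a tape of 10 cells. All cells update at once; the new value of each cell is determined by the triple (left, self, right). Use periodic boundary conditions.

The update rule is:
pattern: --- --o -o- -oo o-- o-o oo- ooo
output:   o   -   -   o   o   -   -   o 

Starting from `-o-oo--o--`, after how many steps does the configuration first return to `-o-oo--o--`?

30

---o-o--oo
oo----o-o-
o-ooo-----
--oo-oooo-
o-o--ooo-o
---o-oo--o
oo---o-o--
o-oo----o-
--o-ooo---
o---oo-ooo
-oo-o--ooo
-o---o-oo-
--oo---o-o
o-o-oo----
----o-ooo-
ooo---oo-o
oo-oo-o--o
o--o---o-o
-o--oo---o
--o-o-oo--
o-----o-oo
-oooo---oo
-ooo-oo-o-
-oo--o---o
-o-o--oo--
----o-o-oo
ooo-----o-
oo-oooo---
o--ooo-oo-
-o-oo--o--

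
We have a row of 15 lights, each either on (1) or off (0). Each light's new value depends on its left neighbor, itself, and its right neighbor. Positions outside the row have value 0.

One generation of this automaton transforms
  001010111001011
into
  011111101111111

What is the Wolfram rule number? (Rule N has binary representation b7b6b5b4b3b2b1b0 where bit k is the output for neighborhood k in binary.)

position 7: 111 → 0  (bit 7 = 0)
position 8: 110 → 1  (bit 6 = 1)
position 3: 101 → 1  (bit 5 = 1)
position 9: 100 → 1  (bit 4 = 1)
position 6: 011 → 1  (bit 3 = 1)
position 2: 010 → 1  (bit 2 = 1)
position 1: 001 → 1  (bit 1 = 1)
position 0: 000 → 0  (bit 0 = 0)
bits b7..b0 = 01111110 = 126

126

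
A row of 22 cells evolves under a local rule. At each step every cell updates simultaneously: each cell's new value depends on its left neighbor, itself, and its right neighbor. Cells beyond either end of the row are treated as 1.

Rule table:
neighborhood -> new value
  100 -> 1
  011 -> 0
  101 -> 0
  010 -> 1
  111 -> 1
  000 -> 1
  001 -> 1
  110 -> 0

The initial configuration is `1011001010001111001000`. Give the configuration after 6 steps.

0111111111111000010001

0000111011110110111111
1111010001100000011111
1110011110011111101111
1101101101101111000111
1000000000000110111011
0111111111111000010001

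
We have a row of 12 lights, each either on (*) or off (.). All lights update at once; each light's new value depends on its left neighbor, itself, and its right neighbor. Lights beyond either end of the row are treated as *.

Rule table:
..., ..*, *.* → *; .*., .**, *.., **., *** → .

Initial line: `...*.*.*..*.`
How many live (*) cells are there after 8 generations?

.**.*.*..*.*
*..*.*..*.*.
..*.*..*.*.*
.*.*..*.*.*.
*.*..*.*.*.*
.*..*.*.*.*.
*..*.*.*.*.*
..*.*.*.*.*.
count of *: 5

5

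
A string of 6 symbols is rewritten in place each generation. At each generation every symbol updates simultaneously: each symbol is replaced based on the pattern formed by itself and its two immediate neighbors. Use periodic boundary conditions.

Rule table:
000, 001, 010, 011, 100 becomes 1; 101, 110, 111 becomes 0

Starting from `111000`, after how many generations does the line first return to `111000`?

generation 1: 100111
generation 2: 011100
generation 3: 110011
generation 4: 001110
generation 5: 111001
generation 6: 000111
generation 7: 111100
generation 8: 100011
generation 9: 011110
generation 10: 110001
generation 11: 001111
generation 12: 111000

12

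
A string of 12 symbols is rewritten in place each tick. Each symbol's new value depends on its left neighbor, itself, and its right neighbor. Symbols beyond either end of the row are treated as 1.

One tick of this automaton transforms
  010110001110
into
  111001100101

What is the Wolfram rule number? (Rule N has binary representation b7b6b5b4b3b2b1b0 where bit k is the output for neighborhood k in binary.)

position 9: 111 → 1  (bit 7 = 1)
position 4: 110 → 0  (bit 6 = 0)
position 0: 101 → 1  (bit 5 = 1)
position 5: 100 → 1  (bit 4 = 1)
position 3: 011 → 0  (bit 3 = 0)
position 1: 010 → 1  (bit 2 = 1)
position 7: 001 → 0  (bit 1 = 0)
position 6: 000 → 1  (bit 0 = 1)
bits b7..b0 = 10110101 = 181

181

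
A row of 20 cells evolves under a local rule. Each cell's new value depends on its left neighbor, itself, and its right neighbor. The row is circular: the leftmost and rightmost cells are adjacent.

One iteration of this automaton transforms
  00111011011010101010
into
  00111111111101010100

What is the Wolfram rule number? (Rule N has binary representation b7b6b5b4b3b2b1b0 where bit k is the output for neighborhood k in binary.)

232

position 3: 111 → 1  (bit 7 = 1)
position 4: 110 → 1  (bit 6 = 1)
position 5: 101 → 1  (bit 5 = 1)
position 19: 100 → 0  (bit 4 = 0)
position 2: 011 → 1  (bit 3 = 1)
position 12: 010 → 0  (bit 2 = 0)
position 1: 001 → 0  (bit 1 = 0)
position 0: 000 → 0  (bit 0 = 0)
bits b7..b0 = 11101000 = 232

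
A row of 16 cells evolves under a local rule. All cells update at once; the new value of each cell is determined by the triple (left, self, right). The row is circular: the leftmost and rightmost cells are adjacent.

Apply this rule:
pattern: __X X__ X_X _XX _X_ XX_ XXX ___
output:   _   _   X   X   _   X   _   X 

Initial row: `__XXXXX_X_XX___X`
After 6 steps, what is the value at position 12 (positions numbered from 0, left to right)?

__X___XX_XXX_X__
X___X_XXXX_XX__X
X_X__XX__XXXX__X
XX___XX__X__X__X
_X_X_XX________X
X_X_XXX_XXXXXX__
position 12 holds X

X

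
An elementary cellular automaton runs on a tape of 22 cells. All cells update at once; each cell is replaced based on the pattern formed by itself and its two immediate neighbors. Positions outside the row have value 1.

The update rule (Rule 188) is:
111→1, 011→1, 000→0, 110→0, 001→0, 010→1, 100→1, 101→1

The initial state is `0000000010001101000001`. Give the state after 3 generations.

1110000011111110111001

generation 1: 1000000011001011100001
generation 2: 0100000010101111010001
generation 3: 1110000011111110111001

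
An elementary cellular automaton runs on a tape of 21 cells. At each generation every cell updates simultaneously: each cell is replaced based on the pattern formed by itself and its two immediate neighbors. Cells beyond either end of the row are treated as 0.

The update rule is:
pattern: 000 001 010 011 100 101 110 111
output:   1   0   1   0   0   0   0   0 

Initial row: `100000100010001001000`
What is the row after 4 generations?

101110101010101001011
100000101010101001000
101110101010101001011  (repeats generation 1; period 2)
generation 4: 100000101010101001000

100000101010101001000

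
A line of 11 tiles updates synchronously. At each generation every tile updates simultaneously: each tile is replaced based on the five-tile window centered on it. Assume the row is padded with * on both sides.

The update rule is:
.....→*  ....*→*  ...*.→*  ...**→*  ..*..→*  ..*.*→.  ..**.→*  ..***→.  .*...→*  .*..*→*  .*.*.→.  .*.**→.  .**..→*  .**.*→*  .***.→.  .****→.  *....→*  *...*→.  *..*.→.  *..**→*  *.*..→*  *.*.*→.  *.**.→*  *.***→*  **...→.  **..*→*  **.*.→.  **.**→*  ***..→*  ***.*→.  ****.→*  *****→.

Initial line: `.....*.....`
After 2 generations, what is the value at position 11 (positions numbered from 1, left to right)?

.**********
**.........
position 11 holds .

.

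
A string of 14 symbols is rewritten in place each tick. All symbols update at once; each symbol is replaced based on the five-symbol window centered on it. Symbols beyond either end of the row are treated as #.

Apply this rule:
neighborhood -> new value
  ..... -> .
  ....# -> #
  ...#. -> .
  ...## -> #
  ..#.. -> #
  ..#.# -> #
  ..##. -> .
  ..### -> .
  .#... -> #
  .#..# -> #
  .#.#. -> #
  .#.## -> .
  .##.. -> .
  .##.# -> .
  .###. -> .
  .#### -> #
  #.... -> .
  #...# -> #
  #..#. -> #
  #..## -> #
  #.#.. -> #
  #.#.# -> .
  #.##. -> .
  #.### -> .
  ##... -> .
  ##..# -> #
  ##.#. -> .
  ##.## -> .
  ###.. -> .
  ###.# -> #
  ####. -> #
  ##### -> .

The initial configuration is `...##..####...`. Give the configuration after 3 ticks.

.##..##.##..##
...##.....##.#
.##.....##....

.##.....##....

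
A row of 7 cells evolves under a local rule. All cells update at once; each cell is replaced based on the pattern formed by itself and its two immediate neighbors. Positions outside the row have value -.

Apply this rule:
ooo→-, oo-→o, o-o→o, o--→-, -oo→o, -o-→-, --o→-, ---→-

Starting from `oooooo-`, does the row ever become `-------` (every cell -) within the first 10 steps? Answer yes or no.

yes

o----o-
-------
all cells are - at step 2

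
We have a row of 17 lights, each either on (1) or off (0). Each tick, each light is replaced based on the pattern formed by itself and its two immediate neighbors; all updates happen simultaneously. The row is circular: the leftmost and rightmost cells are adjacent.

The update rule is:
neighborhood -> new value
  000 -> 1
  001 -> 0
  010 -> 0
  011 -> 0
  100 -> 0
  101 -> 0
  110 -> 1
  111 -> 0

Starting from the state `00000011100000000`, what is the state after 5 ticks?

10000010111111111

tick 1: 11111000101111111
tick 2: 00001010000000000
tick 3: 11100000111111111
tick 4: 00101110000000000
tick 5: 10000010111111111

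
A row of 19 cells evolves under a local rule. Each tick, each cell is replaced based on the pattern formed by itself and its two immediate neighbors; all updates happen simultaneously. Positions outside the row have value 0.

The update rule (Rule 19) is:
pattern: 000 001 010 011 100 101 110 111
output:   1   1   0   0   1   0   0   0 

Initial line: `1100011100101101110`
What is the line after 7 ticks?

0011100011000000001

tick 1: 0011100011000000001
tick 2: 1100011100111111110
tick 3: 0011100011000000001  (repeats tick 1; period 2)
tick 7: 0011100011000000001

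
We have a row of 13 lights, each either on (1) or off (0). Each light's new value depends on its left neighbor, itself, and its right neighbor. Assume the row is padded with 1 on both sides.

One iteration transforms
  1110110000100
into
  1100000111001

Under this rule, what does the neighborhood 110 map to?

0

At position 2 the neighborhood is 110; the next row has 0 there.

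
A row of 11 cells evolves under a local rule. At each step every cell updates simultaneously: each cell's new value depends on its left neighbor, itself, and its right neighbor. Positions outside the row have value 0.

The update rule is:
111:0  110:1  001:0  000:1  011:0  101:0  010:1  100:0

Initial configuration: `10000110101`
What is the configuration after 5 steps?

10110010101
10010010101
10010010101  (fixed point — unchanged through step 5)

10010010101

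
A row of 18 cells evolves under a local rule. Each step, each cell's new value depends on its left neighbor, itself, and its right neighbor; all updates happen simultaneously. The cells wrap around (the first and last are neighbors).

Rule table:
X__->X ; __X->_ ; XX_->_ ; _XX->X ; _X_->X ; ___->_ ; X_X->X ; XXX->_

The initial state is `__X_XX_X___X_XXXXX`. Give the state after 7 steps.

step 1: X_XXX_XXX__XXX____
step 2: XXX__XX__X_X__X___
step 3: X__X_X_X_XXXX_XX__
step 4: XX_XXXXXXX___XX_X_
step 5: X_XX______X__X_XXX
step 6: _XX_X_____XX_XXX__
step 7: _X_XXX____X_XX__X_

_X_XXX____X_XX__X_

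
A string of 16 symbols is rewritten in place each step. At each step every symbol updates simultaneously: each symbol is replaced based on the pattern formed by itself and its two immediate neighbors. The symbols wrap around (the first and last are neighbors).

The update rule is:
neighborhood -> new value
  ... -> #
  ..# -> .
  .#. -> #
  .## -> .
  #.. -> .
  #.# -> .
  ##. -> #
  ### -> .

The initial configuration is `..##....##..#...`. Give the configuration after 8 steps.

#..#..#..#..#.#.

#..#.##..#..#.##
#..#..#..#..#...
#..#..#..#..#.#.
#..#..#..#..#.#.  (fixed point — unchanged through step 8)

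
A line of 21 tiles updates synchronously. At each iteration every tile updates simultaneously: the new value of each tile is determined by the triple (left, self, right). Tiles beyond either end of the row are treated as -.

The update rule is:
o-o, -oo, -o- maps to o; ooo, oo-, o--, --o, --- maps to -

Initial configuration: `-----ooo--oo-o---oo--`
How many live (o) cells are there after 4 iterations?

iteration 1: -----o----o-oo---o---
iteration 2: -----o----ooo----o---
iteration 3: -----o----o------o---
iteration 4: -----o----o------o---
count of o: 3

3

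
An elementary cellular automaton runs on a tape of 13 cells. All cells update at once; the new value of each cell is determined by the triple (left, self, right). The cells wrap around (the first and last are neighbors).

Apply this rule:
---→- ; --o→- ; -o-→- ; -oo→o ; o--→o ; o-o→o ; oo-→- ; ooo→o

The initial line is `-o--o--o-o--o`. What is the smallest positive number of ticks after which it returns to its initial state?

13

tick 1: o-o--o--o-o--
tick 2: -o-o--o--o-o-
tick 3: --o-o--o--o-o
tick 4: o--o-o--o--o-
tick 5: -o--o-o--o--o
tick 6: o-o--o-o--o--
tick 7: -o-o--o-o--o-
tick 8: --o-o--o-o--o
tick 9: o--o-o--o-o--
tick 10: -o--o-o--o-o-
tick 11: --o--o-o--o-o
tick 12: o--o--o-o--o-
tick 13: -o--o--o-o--o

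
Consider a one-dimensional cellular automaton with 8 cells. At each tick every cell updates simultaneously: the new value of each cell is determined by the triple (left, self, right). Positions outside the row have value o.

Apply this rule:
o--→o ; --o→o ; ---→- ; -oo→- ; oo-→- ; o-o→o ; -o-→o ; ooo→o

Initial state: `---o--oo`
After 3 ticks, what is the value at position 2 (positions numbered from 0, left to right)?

o

o-oooo-o
-o-oo-o-
ooo--ooo
position 2 holds o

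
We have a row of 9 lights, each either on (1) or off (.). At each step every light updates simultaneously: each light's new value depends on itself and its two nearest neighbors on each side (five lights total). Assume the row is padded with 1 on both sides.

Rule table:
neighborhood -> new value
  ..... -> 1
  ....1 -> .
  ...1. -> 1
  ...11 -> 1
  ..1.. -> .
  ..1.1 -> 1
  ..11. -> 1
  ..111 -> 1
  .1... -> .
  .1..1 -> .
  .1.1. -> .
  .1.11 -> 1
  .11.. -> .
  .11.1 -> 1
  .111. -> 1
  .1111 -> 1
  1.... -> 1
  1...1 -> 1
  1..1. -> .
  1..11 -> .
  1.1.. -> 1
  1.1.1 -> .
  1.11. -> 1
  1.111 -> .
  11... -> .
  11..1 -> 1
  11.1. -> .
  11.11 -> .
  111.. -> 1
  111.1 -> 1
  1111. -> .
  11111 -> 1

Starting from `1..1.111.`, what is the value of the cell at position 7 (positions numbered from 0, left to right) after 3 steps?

1

step 1: 11.11.11.
step 2: .1.11.11.
step 3: ..111.11.
position 7 holds 1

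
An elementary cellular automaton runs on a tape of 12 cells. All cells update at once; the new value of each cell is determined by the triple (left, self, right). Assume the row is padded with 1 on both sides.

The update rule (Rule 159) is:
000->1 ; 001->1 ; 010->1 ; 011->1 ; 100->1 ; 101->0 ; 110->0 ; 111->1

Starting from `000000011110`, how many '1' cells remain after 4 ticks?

111111111100
111111111011
111111110011
111111101111
count of 1: 11

11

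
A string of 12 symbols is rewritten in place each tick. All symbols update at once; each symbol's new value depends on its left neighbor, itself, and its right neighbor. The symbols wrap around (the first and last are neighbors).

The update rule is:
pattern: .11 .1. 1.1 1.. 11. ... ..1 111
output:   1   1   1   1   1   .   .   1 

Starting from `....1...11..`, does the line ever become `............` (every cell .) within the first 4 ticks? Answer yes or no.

....11..111.
....111.1111
1...11111111
11..11111111
tick 4 is 11..11111111, still not uniform .

no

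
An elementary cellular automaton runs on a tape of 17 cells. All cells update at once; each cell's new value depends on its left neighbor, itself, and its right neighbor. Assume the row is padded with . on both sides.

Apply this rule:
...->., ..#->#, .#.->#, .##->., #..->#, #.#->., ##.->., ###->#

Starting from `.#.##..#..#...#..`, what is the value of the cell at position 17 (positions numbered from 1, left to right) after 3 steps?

#

step 1: ##...#######.###.
step 2: ..#.#.#####...#.#
step 3: .##.#..###.#.##.#
position 17 holds #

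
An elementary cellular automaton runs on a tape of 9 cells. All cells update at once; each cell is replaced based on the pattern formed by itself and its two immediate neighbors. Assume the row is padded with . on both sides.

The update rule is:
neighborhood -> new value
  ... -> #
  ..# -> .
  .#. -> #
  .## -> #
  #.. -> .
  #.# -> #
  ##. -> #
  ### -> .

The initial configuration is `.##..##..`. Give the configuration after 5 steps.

.##..#..#

step 1: .##..##.#
step 2: .##..####
step 3: .##..#..#
step 4: .##..#..#  (fixed point — unchanged through step 5)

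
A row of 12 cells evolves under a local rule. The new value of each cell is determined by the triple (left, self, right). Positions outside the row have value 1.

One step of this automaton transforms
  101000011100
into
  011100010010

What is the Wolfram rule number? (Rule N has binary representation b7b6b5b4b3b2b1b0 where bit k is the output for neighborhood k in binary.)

position 8: 111 → 0  (bit 7 = 0)
position 0: 110 → 0  (bit 6 = 0)
position 1: 101 → 1  (bit 5 = 1)
position 3: 100 → 1  (bit 4 = 1)
position 7: 011 → 1  (bit 3 = 1)
position 2: 010 → 1  (bit 2 = 1)
position 6: 001 → 0  (bit 1 = 0)
position 4: 000 → 0  (bit 0 = 0)
bits b7..b0 = 00111100 = 60

60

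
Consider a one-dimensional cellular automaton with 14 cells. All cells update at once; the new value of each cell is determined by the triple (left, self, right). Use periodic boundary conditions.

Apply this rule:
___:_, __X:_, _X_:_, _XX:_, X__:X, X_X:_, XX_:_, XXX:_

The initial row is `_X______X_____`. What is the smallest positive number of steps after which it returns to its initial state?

step 1: __X______X____
step 2: ___X______X___
step 3: ____X______X__
step 4: _____X______X_
step 5: ______X______X
step 6: X______X______
step 7: _X______X_____

7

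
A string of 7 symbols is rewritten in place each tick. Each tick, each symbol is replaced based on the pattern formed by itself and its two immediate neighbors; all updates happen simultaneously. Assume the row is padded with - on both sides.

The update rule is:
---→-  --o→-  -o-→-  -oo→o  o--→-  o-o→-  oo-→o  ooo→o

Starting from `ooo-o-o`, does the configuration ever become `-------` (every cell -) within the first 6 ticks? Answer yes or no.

no

tick 1: ooo----
tick 2: ooo----  (fixed point — unchanged through tick 6)
tick 6 is ooo----, still not uniform -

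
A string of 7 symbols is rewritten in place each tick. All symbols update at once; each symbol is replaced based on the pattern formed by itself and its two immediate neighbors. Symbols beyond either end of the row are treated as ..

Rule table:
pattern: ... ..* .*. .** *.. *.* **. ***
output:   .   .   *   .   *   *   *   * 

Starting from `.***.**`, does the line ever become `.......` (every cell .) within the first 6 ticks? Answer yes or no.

tick 1: ..***.*
tick 2: ...****
tick 3: ....***
tick 4: .....**
tick 5: ......*
tick 6: ......*
tick 6 is ......*, still not uniform .

no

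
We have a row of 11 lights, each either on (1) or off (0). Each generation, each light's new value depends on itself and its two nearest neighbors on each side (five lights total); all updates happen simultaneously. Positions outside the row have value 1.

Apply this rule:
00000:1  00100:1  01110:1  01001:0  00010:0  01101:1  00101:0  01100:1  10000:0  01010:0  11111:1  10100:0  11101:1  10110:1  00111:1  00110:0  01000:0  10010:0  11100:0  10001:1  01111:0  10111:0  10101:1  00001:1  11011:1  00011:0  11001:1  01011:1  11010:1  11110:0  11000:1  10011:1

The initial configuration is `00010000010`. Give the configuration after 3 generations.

generation 1: 11010011001
generation 2: 01100101111
generation 3: 11110010011

11110010011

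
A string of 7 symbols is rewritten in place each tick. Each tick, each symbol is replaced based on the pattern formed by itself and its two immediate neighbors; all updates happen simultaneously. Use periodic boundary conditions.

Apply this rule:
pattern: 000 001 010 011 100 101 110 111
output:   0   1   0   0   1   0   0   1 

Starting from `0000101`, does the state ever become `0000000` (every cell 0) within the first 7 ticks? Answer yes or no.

yes

1001000
0110101
0000000
all cells are 0 at tick 3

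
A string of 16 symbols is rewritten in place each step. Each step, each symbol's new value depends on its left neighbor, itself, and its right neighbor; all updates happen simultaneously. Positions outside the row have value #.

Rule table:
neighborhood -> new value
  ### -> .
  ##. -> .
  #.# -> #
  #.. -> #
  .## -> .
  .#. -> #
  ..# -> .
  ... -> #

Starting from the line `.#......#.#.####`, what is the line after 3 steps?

#######.####....
.......#....###.
######.####....#

######.####....#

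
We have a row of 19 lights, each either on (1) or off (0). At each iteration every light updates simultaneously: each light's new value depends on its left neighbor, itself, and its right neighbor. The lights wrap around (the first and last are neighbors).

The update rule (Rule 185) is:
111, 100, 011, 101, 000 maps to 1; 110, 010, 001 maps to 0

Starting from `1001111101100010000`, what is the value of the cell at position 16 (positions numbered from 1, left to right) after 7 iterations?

0101111011011001110
0011110110110101101
1011101101101011010
0111011011010110101
1110110110101101010
1101101101011010101
1011011010110101011
position 16 holds 1

1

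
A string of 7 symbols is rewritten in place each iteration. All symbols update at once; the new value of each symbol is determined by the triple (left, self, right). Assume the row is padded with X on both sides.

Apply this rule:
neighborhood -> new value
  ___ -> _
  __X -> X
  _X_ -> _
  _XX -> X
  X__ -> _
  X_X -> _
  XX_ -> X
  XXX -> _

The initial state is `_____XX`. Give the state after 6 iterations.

____XX_
___XXX_
__XX_X_
_XXX___
_X_X__X
_____XX

_____XX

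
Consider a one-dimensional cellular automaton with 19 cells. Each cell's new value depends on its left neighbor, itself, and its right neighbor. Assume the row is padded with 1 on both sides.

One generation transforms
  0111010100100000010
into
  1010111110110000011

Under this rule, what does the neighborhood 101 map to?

1

At position 0 the neighborhood is 101; the next row has 1 there.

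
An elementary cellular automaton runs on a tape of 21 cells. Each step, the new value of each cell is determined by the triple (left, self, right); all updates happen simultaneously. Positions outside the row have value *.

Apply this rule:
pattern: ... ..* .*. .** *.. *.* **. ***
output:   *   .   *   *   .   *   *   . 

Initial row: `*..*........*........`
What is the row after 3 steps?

step 1: *..*.******.*.******.
step 2: *..***....*****....**
step 3: *..*.*.**.*...*.**.*.

*..*.*.**.*...*.**.*.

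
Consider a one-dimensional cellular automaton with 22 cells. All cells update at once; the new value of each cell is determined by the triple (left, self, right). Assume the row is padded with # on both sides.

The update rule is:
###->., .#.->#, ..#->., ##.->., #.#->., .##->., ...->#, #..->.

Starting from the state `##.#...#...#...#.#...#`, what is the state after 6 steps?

...#.#.#.#.#.#.#.#.#..
.#.#.#.#.#.#.#.#.#.#..
.#.#.#.#.#.#.#.#.#.#..  (fixed point — unchanged through step 6)

.#.#.#.#.#.#.#.#.#.#..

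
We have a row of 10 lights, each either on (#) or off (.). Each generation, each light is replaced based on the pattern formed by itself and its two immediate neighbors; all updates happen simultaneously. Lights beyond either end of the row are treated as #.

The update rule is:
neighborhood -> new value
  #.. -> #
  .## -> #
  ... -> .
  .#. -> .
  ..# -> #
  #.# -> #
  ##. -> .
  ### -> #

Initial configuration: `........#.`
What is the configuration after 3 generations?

#......#.#
.#....#.##
#.#..#.###

#.#..#.###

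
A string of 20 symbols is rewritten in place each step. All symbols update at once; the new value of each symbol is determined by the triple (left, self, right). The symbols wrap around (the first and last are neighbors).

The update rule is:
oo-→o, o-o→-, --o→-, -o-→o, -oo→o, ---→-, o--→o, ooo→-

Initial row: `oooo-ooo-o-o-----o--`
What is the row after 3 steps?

step 1: o--o-o-o-o-oo----oo-
step 2: oo-o-o-o-o-ooo---oo-
step 3: oo-o-o-o-o-o-oo--oo-

oo-o-o-o-o-o-oo--oo-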